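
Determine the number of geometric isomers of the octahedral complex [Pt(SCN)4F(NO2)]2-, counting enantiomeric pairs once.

The six octahedral sites form three mutually perpendicular trans pairs.
Working through the distinct placements yields 2 geometric isomers: F and NO2 mutually trans; F and NO2 mutually cis.

2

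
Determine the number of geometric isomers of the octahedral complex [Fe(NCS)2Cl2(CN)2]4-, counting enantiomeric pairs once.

5

In an octahedral complex each vertex has one trans partner and four cis neighbours.
The distinct arrangements are (5 in all): NCS trans, Cl trans, CN trans; NCS cis, Cl cis, CN trans; NCS trans, Cl cis, CN cis; NCS cis, Cl cis, CN cis (chiral); NCS cis, Cl trans, CN cis.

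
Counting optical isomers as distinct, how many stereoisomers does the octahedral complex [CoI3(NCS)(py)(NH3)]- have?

In an octahedral complex each vertex has one trans partner and four cis neighbours.
There are 4 geometric isomers: I mer (3 arrangements); I fac (chiral).
One of these lacks any improper symmetry element and so occurs as an enantiomeric pair, giving 4 + 1 = 5 stereoisomers in total.

5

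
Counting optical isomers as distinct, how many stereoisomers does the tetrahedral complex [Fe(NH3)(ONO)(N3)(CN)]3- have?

2

Only one geometric arrangement is possible; it has no improper symmetry element, so it exists as a pair of enantiomers (2 stereoisomers).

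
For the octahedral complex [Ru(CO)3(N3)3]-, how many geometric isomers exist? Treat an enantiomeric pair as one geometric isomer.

2

Systematic placement gives 2 geometric isomers: CO mer; CO fac.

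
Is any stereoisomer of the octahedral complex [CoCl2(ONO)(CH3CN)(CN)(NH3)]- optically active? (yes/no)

The six octahedral sites form three mutually perpendicular trans pairs.
Placing the ligands in turn and identifying arrangements related by rotation or reflection leaves 9 distinct geometric isomers.
Of these, 6 lack any improper symmetry element and so occur as enantiomeric pairs, giving 9 + 6 = 15 stereoisomers in total.

yes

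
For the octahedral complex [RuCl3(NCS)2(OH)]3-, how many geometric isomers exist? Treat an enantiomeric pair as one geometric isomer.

3

The six octahedral sites form three mutually perpendicular trans pairs.
Working through the distinct placements yields 3 geometric isomers: Cl mer, NCS cis; Cl mer, NCS trans; Cl fac, NCS cis.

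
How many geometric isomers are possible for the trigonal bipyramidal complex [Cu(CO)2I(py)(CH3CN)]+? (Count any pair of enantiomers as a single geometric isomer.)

A trigonal bipyramid has two axial and three equatorial sites, which are chemically inequivalent.
Exhaustive case analysis gives 7 geometric isomers.

7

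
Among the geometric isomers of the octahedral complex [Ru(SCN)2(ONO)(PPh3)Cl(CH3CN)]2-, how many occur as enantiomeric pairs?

The six octahedral sites form three mutually perpendicular trans pairs.
Systematic enumeration (placing each ligand type in turn and discarding arrangements equivalent by rotation or reflection) gives 9 geometric isomers.
Of these, 6 lack any improper symmetry element and so occur as enantiomeric pairs, giving 9 + 6 = 15 stereoisomers in total.

6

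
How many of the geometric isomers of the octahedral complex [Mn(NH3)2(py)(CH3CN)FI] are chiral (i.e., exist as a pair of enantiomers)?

Systematic enumeration (placing each ligand type in turn and discarding arrangements equivalent by rotation or reflection) gives 9 geometric isomers.
Of these, 6 lack any improper symmetry element and so occur as enantiomeric pairs, giving 9 + 6 = 15 stereoisomers in total.

6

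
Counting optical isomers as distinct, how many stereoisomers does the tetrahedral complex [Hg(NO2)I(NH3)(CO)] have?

In a tetrahedral complex all four positions are equivalent and every pair of ligands is adjacent — there is no cis/trans distinction.
Only one geometric arrangement is possible; it has no improper symmetry element, so it exists as a pair of enantiomers (2 stereoisomers).

2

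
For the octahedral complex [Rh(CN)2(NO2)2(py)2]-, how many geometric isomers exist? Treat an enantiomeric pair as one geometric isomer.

5

An octahedron has six vertices in three trans pairs; every non-trans pair is cis.
Systematic placement gives 5 geometric isomers: CN trans, NO2 trans, py trans; CN trans, NO2 cis, py cis; CN cis, NO2 cis, py trans; CN cis, NO2 cis, py cis (chiral); CN cis, NO2 trans, py cis.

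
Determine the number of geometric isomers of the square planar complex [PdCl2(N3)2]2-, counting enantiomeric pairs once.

2

Systematic placement gives 2 geometric isomers: Cl cis; Cl trans.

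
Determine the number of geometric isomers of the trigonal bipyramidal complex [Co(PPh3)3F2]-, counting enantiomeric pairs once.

3

A trigonal bipyramid has two axial and three equatorial sites, which are chemically inequivalent.
Working through the distinct placements yields 3 geometric isomers: F both axial; F one axial, one equatorial; F both equatorial.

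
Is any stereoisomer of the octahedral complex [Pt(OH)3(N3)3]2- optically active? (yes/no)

An octahedron has six vertices in three trans pairs; every non-trans pair is cis.
Working through the distinct placements yields 2 geometric isomers: OH mer; OH fac.
Each arrangement has an internal mirror plane or centre of symmetry, so none is chiral.

no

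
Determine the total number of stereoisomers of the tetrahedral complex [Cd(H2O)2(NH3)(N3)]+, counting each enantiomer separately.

1

Only one geometric arrangement is possible.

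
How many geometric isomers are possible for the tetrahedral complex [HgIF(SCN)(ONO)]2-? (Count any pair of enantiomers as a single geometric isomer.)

Only one geometric arrangement is possible; it has no improper symmetry element, so it exists as a pair of enantiomers (2 stereoisomers).

1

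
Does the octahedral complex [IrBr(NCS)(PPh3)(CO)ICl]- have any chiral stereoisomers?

An octahedron has six vertices in three trans pairs; every non-trans pair is cis.
Systematic enumeration (placing each ligand type in turn and discarding arrangements equivalent by rotation or reflection) gives 15 geometric isomers.
Of these, 15 lack any improper symmetry element and so occur as enantiomeric pairs, giving 15 + 15 = 30 stereoisomers in total.

yes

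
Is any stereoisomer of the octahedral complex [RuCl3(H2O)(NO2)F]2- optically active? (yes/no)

The six octahedral sites form three mutually perpendicular trans pairs.
Systematic placement gives 4 geometric isomers: Cl mer (3 arrangements); Cl fac (chiral).
One of these lacks any improper symmetry element and so occurs as an enantiomeric pair, giving 4 + 1 = 5 stereoisomers in total.

yes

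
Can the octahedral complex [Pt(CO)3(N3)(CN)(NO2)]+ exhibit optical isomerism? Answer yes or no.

The six octahedral sites form three mutually perpendicular trans pairs.
Working through the distinct placements yields 4 geometric isomers: CO mer (3 arrangements); CO fac (chiral).
One of these lacks any improper symmetry element and so occurs as an enantiomeric pair, giving 4 + 1 = 5 stereoisomers in total.

yes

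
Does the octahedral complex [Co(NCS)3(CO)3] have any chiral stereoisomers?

no

Systematic placement gives 2 geometric isomers: NCS mer; NCS fac.
Each arrangement has an internal mirror plane or centre of symmetry, so none is chiral.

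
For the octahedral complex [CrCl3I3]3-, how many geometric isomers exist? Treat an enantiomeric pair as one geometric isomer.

In an octahedral complex each vertex has one trans partner and four cis neighbours.
There are 2 geometric isomers: Cl mer; Cl fac.

2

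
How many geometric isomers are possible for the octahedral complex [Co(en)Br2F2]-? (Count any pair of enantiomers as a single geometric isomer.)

An octahedron has six vertices in three trans pairs; every non-trans pair is cis.
Each en is bidentate and must span two cis positions.
There are 3 geometric isomers: Br trans, F cis; Br cis, F cis (chiral); Br cis, F trans.

3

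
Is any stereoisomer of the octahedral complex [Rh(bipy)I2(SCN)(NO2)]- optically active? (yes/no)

yes

The six octahedral sites form three mutually perpendicular trans pairs.
Each bipy is bidentate and must span two cis positions.
The distinct arrangements are (4 in all): I trans; I cis (3 arrangements, 2 chiral).
Of these, 2 lack any improper symmetry element and so occur as enantiomeric pairs, giving 4 + 2 = 6 stereoisomers in total.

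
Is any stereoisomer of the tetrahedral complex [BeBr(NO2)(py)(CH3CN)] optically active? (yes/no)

yes

Only one geometric arrangement is possible; it has no improper symmetry element, so it exists as a pair of enantiomers (2 stereoisomers).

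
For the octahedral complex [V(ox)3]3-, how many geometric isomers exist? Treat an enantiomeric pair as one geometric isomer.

1

An octahedron has six vertices in three trans pairs; every non-trans pair is cis.
Each ox is bidentate and must span two cis positions.
Only one geometric arrangement is possible; it has no improper symmetry element, so it exists as a pair of enantiomers (2 stereoisomers).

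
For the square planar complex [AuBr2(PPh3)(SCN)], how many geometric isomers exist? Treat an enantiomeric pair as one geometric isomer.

A square has two trans pairs of vertices; adjacent vertices are cis.
There are 2 geometric isomers: Br cis; Br trans.

2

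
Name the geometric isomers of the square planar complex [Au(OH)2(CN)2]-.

cis and trans

A square has two trans pairs of vertices; adjacent vertices are cis.
There are 2 geometric isomers: OH cis; OH trans.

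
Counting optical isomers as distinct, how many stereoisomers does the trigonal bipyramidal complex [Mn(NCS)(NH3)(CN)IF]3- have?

20

In a trigonal bipyramid the two axial positions differ from the three equatorial ones.
Exhaustive case analysis gives 10 geometric isomers.
Of these, 10 lack any improper symmetry element and so occur as enantiomeric pairs, giving 10 + 10 = 20 stereoisomers in total.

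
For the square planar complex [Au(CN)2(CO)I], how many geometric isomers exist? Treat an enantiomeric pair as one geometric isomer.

A square has two trans pairs of vertices; adjacent vertices are cis.
Systematic placement gives 2 geometric isomers: CN cis; CN trans.

2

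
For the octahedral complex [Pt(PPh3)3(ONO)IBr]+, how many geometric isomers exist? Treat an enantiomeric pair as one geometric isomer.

4

The distinct arrangements are (4 in all): PPh3 mer (3 arrangements); PPh3 fac (chiral).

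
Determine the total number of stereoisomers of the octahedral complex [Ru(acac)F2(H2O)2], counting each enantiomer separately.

Each acac is bidentate and must span two cis positions.
The distinct arrangements are (3 in all): F trans, H2O cis; F cis, H2O cis (chiral); F cis, H2O trans.
One of these lacks any improper symmetry element and so occurs as an enantiomeric pair, giving 3 + 1 = 4 stereoisomers in total.

4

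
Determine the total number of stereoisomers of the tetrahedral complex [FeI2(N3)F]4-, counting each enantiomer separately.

In a tetrahedral complex all four positions are equivalent and every pair of ligands is adjacent — there is no cis/trans distinction.
Only one geometric arrangement is possible.

1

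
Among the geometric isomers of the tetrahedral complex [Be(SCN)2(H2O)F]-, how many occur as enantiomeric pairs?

All four vertices of a tetrahedron are equivalent and mutually adjacent, so cis/trans isomerism cannot arise.
Only one geometric arrangement is possible.

0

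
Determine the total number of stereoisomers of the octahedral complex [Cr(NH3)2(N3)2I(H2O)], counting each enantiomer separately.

8

In an octahedral complex each vertex has one trans partner and four cis neighbours.
There are 6 geometric isomers: NH3 trans, N3 trans; NH3 cis, N3 cis (3 arrangements, 2 chiral); NH3 trans, N3 cis; NH3 cis, N3 trans.
Of these, 2 lack any improper symmetry element and so occur as enantiomeric pairs, giving 6 + 2 = 8 stereoisomers in total.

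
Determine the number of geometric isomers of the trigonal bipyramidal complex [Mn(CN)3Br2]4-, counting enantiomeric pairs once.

In a trigonal bipyramid the two axial positions differ from the three equatorial ones.
Systematic placement gives 3 geometric isomers: Br both axial; Br one axial, one equatorial; Br both equatorial.

3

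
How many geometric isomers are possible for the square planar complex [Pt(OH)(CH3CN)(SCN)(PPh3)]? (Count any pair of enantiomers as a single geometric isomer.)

Working through the distinct placements yields 3 geometric isomers: (CH3CN/PPh3 trans, OH/SCN trans); (CH3CN/SCN trans, OH/PPh3 trans); (CH3CN/OH trans, PPh3/SCN trans).

3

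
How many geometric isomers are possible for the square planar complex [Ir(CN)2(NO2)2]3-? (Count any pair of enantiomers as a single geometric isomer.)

2

A square has two trans pairs of vertices; adjacent vertices are cis.
The distinct arrangements are (2 in all): CN cis; CN trans.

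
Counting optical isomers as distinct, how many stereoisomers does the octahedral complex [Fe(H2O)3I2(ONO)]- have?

3

In an octahedral complex each vertex has one trans partner and four cis neighbours.
Working through the distinct placements yields 3 geometric isomers: H2O mer, I cis; H2O mer, I trans; H2O fac, I cis.
Each arrangement has an internal mirror plane or centre of symmetry, so none is chiral.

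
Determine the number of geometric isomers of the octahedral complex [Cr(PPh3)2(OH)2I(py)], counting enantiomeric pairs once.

Systematic placement gives 6 geometric isomers: PPh3 cis, OH cis (3 arrangements, 2 chiral); PPh3 trans, OH cis; PPh3 cis, OH trans; PPh3 trans, OH trans.

6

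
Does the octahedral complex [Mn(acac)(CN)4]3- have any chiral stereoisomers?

no

Each acac is bidentate and must span two cis positions.
Only one geometric arrangement is possible.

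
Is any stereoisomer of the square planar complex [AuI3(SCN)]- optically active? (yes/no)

Only one geometric arrangement is possible.

no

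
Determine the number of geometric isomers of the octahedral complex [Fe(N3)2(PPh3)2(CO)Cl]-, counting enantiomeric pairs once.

The six octahedral sites form three mutually perpendicular trans pairs.
The distinct arrangements are (6 in all): N3 trans, PPh3 trans; N3 cis, PPh3 cis (3 arrangements, 2 chiral); N3 cis, PPh3 trans; N3 trans, PPh3 cis.

6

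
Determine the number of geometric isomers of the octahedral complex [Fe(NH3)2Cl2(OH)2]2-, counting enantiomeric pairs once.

5

There are 5 geometric isomers: NH3 trans, Cl trans, OH trans; NH3 cis, Cl trans, OH cis; NH3 cis, Cl cis, OH trans; NH3 cis, Cl cis, OH cis (chiral); NH3 trans, Cl cis, OH cis.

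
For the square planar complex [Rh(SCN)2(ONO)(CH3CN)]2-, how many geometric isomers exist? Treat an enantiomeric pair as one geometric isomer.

There are 2 geometric isomers: SCN cis; SCN trans.

2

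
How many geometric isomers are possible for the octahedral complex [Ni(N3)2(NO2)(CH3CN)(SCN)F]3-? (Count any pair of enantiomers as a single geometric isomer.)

In an octahedral complex each vertex has one trans partner and four cis neighbours.
Placing the ligands in turn and identifying arrangements related by rotation or reflection leaves 9 distinct geometric isomers.

9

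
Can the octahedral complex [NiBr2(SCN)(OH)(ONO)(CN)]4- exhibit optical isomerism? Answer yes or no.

Placing the ligands in turn and identifying arrangements related by rotation or reflection leaves 9 distinct geometric isomers.
Of these, 6 lack any improper symmetry element and so occur as enantiomeric pairs, giving 9 + 6 = 15 stereoisomers in total.

yes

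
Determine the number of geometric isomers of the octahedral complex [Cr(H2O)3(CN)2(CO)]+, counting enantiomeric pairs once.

3

Systematic placement gives 3 geometric isomers: H2O mer, CN trans; H2O mer, CN cis; H2O fac, CN cis.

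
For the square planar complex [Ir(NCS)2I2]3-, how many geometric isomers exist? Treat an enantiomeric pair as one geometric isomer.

The distinct arrangements are (2 in all): NCS cis; NCS trans.

2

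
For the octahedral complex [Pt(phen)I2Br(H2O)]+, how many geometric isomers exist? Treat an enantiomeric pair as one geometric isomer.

4

In an octahedral complex each vertex has one trans partner and four cis neighbours.
Each phen is bidentate and must span two cis positions.
Working through the distinct placements yields 4 geometric isomers: I cis (3 arrangements, 2 chiral); I trans.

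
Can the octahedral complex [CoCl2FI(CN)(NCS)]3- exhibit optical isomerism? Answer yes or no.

In an octahedral complex each vertex has one trans partner and four cis neighbours.
Exhaustive case analysis gives 9 geometric isomers.
Of these, 6 lack any improper symmetry element and so occur as enantiomeric pairs, giving 9 + 6 = 15 stereoisomers in total.

yes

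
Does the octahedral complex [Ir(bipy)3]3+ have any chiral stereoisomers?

Each bipy is bidentate and must span two cis positions.
Only one geometric arrangement is possible; it has no improper symmetry element, so it exists as a pair of enantiomers (2 stereoisomers).

yes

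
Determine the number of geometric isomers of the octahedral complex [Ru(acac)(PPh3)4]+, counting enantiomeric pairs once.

In an octahedral complex each vertex has one trans partner and four cis neighbours.
Each acac is bidentate and must span two cis positions.
Only one geometric arrangement is possible.

1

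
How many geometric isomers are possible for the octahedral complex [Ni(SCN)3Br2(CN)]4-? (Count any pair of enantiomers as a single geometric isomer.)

The six octahedral sites form three mutually perpendicular trans pairs.
There are 3 geometric isomers: SCN mer, Br trans; SCN mer, Br cis; SCN fac, Br cis.

3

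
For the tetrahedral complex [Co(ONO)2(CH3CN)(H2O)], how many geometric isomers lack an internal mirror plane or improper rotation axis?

Only one geometric arrangement is possible.

0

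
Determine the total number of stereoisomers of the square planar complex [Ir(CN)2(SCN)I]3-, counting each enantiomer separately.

2

In a square planar complex each vertex has one trans partner and two cis neighbours.
Systematic placement gives 2 geometric isomers: CN cis; CN trans.
Each arrangement has an internal mirror plane or centre of symmetry, so none is chiral.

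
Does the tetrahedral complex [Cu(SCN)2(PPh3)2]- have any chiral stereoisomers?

no

In a tetrahedral complex all four positions are equivalent and every pair of ligands is adjacent — there is no cis/trans distinction.
Only one geometric arrangement is possible.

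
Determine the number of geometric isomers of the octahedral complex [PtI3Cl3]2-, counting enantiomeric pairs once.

An octahedron has six vertices in three trans pairs; every non-trans pair is cis.
There are 2 geometric isomers: I mer; I fac.

2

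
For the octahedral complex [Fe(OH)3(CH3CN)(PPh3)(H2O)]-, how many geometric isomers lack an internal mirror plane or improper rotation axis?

An octahedron has six vertices in three trans pairs; every non-trans pair is cis.
There are 4 geometric isomers: OH mer (3 arrangements); OH fac (chiral).
One of these lacks any improper symmetry element and so occurs as an enantiomeric pair, giving 4 + 1 = 5 stereoisomers in total.

1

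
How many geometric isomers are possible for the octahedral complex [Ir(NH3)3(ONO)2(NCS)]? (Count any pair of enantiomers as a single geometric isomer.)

The six octahedral sites form three mutually perpendicular trans pairs.
Systematic placement gives 3 geometric isomers: NH3 mer, ONO trans; NH3 fac, ONO cis; NH3 mer, ONO cis.

3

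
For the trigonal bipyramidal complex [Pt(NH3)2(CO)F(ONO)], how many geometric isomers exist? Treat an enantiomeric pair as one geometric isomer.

In a trigonal bipyramid the two axial positions differ from the three equatorial ones.
Systematic enumeration (placing each ligand type in turn and discarding arrangements equivalent by rotation or reflection) gives 7 geometric isomers.

7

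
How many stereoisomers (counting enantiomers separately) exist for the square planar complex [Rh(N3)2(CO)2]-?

2

In a square planar complex each vertex has one trans partner and two cis neighbours.
Working through the distinct placements yields 2 geometric isomers: N3 cis; N3 trans.
Each arrangement has an internal mirror plane or centre of symmetry, so none is chiral.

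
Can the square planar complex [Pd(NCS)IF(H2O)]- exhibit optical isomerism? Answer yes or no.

no

In a square planar complex each vertex has one trans partner and two cis neighbours.
The distinct arrangements are (3 in all): (F/I trans, H2O/NCS trans); (F/NCS trans, H2O/I trans); (F/H2O trans, I/NCS trans).
Each arrangement has an internal mirror plane or centre of symmetry, so none is chiral.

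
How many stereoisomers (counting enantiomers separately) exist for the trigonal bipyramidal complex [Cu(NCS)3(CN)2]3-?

In a trigonal bipyramid the two axial positions differ from the three equatorial ones.
Working through the distinct placements yields 3 geometric isomers: CN both axial; CN one axial, one equatorial; CN both equatorial.
Each arrangement has an internal mirror plane or centre of symmetry, so none is chiral.

3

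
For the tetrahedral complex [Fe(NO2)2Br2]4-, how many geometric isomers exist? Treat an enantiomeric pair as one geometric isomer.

Only one geometric arrangement is possible.

1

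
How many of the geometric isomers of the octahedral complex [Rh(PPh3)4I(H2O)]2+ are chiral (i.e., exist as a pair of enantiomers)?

The six octahedral sites form three mutually perpendicular trans pairs.
Working through the distinct placements yields 2 geometric isomers: I and H2O mutually trans; I and H2O mutually cis.
Each arrangement has an internal mirror plane or centre of symmetry, so none is chiral.

0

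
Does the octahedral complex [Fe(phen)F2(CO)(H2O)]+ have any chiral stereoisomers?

yes

Each phen is bidentate and must span two cis positions.
There are 4 geometric isomers: F cis (3 arrangements, 2 chiral); F trans.
Of these, 2 lack any improper symmetry element and so occur as enantiomeric pairs, giving 4 + 2 = 6 stereoisomers in total.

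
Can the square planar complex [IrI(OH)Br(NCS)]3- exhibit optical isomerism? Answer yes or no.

There are 3 geometric isomers: (Br/NCS trans, I/OH trans); (Br/OH trans, I/NCS trans); (Br/I trans, NCS/OH trans).
Each arrangement has an internal mirror plane or centre of symmetry, so none is chiral.

no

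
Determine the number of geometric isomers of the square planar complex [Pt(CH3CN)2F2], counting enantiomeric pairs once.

2

The distinct arrangements are (2 in all): CH3CN cis; CH3CN trans.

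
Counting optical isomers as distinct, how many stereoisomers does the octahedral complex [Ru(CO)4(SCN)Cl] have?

2

In an octahedral complex each vertex has one trans partner and four cis neighbours.
Working through the distinct placements yields 2 geometric isomers: SCN and Cl mutually trans; SCN and Cl mutually cis.
Each arrangement has an internal mirror plane or centre of symmetry, so none is chiral.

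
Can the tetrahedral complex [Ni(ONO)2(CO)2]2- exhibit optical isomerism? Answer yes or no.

no

Only one geometric arrangement is possible.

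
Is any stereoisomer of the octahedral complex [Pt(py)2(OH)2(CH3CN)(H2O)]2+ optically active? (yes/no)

An octahedron has six vertices in three trans pairs; every non-trans pair is cis.
The distinct arrangements are (6 in all): py trans, OH trans; py cis, OH cis (3 arrangements, 2 chiral); py trans, OH cis; py cis, OH trans.
Of these, 2 lack any improper symmetry element and so occur as enantiomeric pairs, giving 6 + 2 = 8 stereoisomers in total.

yes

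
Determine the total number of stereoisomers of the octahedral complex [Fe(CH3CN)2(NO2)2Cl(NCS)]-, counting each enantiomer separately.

In an octahedral complex each vertex has one trans partner and four cis neighbours.
Working through the distinct placements yields 6 geometric isomers: CH3CN trans, NO2 trans; CH3CN trans, NO2 cis; CH3CN cis, NO2 trans; CH3CN cis, NO2 cis (3 arrangements, 2 chiral).
Of these, 2 lack any improper symmetry element and so occur as enantiomeric pairs, giving 6 + 2 = 8 stereoisomers in total.

8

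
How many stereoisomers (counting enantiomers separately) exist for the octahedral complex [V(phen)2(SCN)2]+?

The six octahedral sites form three mutually perpendicular trans pairs.
Each phen is bidentate and must span two cis positions.
The distinct arrangements are (2 in all): SCN trans; SCN cis (chiral).
One of these lacks any improper symmetry element and so occurs as an enantiomeric pair, giving 2 + 1 = 3 stereoisomers in total.

3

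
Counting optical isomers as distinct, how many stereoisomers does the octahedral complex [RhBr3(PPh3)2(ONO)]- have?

3

Working through the distinct placements yields 3 geometric isomers: Br mer, PPh3 trans; Br mer, PPh3 cis; Br fac, PPh3 cis.
Each arrangement has an internal mirror plane or centre of symmetry, so none is chiral.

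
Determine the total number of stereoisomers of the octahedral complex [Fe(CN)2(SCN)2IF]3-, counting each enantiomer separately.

An octahedron has six vertices in three trans pairs; every non-trans pair is cis.
Systematic placement gives 6 geometric isomers: CN trans, SCN trans; CN trans, SCN cis; CN cis, SCN trans; CN cis, SCN cis (3 arrangements, 2 chiral).
Of these, 2 lack any improper symmetry element and so occur as enantiomeric pairs, giving 6 + 2 = 8 stereoisomers in total.

8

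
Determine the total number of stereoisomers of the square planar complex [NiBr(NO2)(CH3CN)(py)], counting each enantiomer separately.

A square has two trans pairs of vertices; adjacent vertices are cis.
Working through the distinct placements yields 3 geometric isomers: (Br/NO2 trans, CH3CN/py trans); (Br/py trans, CH3CN/NO2 trans); (Br/CH3CN trans, NO2/py trans).
Each arrangement has an internal mirror plane or centre of symmetry, so none is chiral.

3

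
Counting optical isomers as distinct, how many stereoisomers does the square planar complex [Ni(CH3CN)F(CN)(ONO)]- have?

3

A square has two trans pairs of vertices; adjacent vertices are cis.
There are 3 geometric isomers: (CH3CN/F trans, CN/ONO trans); (CH3CN/ONO trans, CN/F trans); (CH3CN/CN trans, F/ONO trans).
Each arrangement has an internal mirror plane or centre of symmetry, so none is chiral.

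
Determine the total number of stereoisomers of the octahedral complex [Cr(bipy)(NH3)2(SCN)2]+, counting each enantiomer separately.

4

Each bipy is bidentate and must span two cis positions.
Systematic placement gives 3 geometric isomers: NH3 trans, SCN cis; NH3 cis, SCN cis (chiral); NH3 cis, SCN trans.
One of these lacks any improper symmetry element and so occurs as an enantiomeric pair, giving 3 + 1 = 4 stereoisomers in total.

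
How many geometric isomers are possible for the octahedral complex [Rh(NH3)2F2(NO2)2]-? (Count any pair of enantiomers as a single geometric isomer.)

5

An octahedron has six vertices in three trans pairs; every non-trans pair is cis.
There are 5 geometric isomers: NH3 trans, F trans, NO2 trans; NH3 cis, F trans, NO2 cis; NH3 cis, F cis, NO2 trans; NH3 cis, F cis, NO2 cis (chiral); NH3 trans, F cis, NO2 cis.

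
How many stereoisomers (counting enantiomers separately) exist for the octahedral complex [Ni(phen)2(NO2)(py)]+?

In an octahedral complex each vertex has one trans partner and four cis neighbours.
Each phen is bidentate and must span two cis positions.
There are 2 geometric isomers: NO2 and py mutually cis (chiral); NO2 and py mutually trans.
One of these lacks any improper symmetry element and so occurs as an enantiomeric pair, giving 2 + 1 = 3 stereoisomers in total.

3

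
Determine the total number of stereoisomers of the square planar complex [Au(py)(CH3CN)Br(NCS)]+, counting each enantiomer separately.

3

In a square planar complex each vertex has one trans partner and two cis neighbours.
Systematic placement gives 3 geometric isomers: (Br/NCS trans, CH3CN/py trans); (Br/py trans, CH3CN/NCS trans); (Br/CH3CN trans, NCS/py trans).
Each arrangement has an internal mirror plane or centre of symmetry, so none is chiral.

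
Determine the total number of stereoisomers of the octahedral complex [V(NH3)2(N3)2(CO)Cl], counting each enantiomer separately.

8

An octahedron has six vertices in three trans pairs; every non-trans pair is cis.
Systematic placement gives 6 geometric isomers: NH3 trans, N3 trans; NH3 cis, N3 cis (3 arrangements, 2 chiral); NH3 trans, N3 cis; NH3 cis, N3 trans.
Of these, 2 lack any improper symmetry element and so occur as enantiomeric pairs, giving 6 + 2 = 8 stereoisomers in total.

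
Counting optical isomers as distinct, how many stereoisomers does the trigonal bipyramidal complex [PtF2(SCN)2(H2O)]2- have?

Systematic enumeration (placing each ligand type in turn and discarding arrangements equivalent by rotation or reflection) gives 5 geometric isomers.
One of these lacks any improper symmetry element and so occurs as an enantiomeric pair, giving 5 + 1 = 6 stereoisomers in total.

6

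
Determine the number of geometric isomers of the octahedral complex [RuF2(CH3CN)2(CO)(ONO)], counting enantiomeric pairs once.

An octahedron has six vertices in three trans pairs; every non-trans pair is cis.
Systematic placement gives 6 geometric isomers: F cis, CH3CN trans; F trans, CH3CN trans; F cis, CH3CN cis (3 arrangements, 2 chiral); F trans, CH3CN cis.

6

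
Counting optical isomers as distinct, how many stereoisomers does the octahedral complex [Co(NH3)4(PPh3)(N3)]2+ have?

Systematic placement gives 2 geometric isomers: PPh3 and N3 mutually cis; PPh3 and N3 mutually trans.
Each arrangement has an internal mirror plane or centre of symmetry, so none is chiral.

2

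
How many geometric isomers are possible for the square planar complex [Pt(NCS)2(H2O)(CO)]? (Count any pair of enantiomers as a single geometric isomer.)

A square has two trans pairs of vertices; adjacent vertices are cis.
The distinct arrangements are (2 in all): NCS cis; NCS trans.

2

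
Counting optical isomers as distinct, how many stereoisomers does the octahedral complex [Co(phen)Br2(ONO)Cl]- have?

6

An octahedron has six vertices in three trans pairs; every non-trans pair is cis.
Each phen is bidentate and must span two cis positions.
Systematic placement gives 4 geometric isomers: Br trans; Br cis (3 arrangements, 2 chiral).
Of these, 2 lack any improper symmetry element and so occur as enantiomeric pairs, giving 4 + 2 = 6 stereoisomers in total.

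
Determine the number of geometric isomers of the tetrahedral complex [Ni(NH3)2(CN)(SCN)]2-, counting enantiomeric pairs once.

1

In a tetrahedral complex all four positions are equivalent and every pair of ligands is adjacent — there is no cis/trans distinction.
Only one geometric arrangement is possible.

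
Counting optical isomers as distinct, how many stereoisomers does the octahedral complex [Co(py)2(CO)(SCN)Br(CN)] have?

Placing the ligands in turn and identifying arrangements related by rotation or reflection leaves 9 distinct geometric isomers.
Of these, 6 lack any improper symmetry element and so occur as enantiomeric pairs, giving 9 + 6 = 15 stereoisomers in total.

15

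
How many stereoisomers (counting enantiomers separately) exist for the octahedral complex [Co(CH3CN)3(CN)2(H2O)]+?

In an octahedral complex each vertex has one trans partner and four cis neighbours.
The distinct arrangements are (3 in all): CH3CN mer, CN cis; CH3CN mer, CN trans; CH3CN fac, CN cis.
Each arrangement has an internal mirror plane or centre of symmetry, so none is chiral.

3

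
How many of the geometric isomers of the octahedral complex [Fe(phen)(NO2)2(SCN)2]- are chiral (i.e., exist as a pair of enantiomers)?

An octahedron has six vertices in three trans pairs; every non-trans pair is cis.
Each phen is bidentate and must span two cis positions.
Working through the distinct placements yields 3 geometric isomers: NO2 trans, SCN cis; NO2 cis, SCN cis (chiral); NO2 cis, SCN trans.
One of these lacks any improper symmetry element and so occurs as an enantiomeric pair, giving 3 + 1 = 4 stereoisomers in total.

1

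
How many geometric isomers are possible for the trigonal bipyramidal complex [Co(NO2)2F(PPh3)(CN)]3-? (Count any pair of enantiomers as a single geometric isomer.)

7

Placing the ligands in turn and identifying arrangements related by rotation or reflection leaves 7 distinct geometric isomers.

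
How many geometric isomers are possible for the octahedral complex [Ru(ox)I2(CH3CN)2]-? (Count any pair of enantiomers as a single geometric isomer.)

Each ox is bidentate and must span two cis positions.
Working through the distinct placements yields 3 geometric isomers: I cis, CH3CN trans; I cis, CH3CN cis (chiral); I trans, CH3CN cis.

3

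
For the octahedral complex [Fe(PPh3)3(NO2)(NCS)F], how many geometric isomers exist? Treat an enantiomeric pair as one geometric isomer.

4

In an octahedral complex each vertex has one trans partner and four cis neighbours.
Systematic placement gives 4 geometric isomers: PPh3 mer (3 arrangements); PPh3 fac (chiral).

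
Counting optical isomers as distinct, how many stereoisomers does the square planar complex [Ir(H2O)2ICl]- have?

2

Working through the distinct placements yields 2 geometric isomers: H2O cis; H2O trans.
Each arrangement has an internal mirror plane or centre of symmetry, so none is chiral.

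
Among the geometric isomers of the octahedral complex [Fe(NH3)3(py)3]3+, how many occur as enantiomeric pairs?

The distinct arrangements are (2 in all): NH3 mer; NH3 fac.
Each arrangement has an internal mirror plane or centre of symmetry, so none is chiral.

0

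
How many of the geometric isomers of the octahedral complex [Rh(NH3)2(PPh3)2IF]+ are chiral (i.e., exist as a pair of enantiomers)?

2

Working through the distinct placements yields 6 geometric isomers: NH3 trans, PPh3 trans; NH3 cis, PPh3 cis (3 arrangements, 2 chiral); NH3 cis, PPh3 trans; NH3 trans, PPh3 cis.
Of these, 2 lack any improper symmetry element and so occur as enantiomeric pairs, giving 6 + 2 = 8 stereoisomers in total.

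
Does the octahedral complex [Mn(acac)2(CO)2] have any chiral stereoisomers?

The six octahedral sites form three mutually perpendicular trans pairs.
Each acac is bidentate and must span two cis positions.
Working through the distinct placements yields 2 geometric isomers: CO trans; CO cis (chiral).
One of these lacks any improper symmetry element and so occurs as an enantiomeric pair, giving 2 + 1 = 3 stereoisomers in total.

yes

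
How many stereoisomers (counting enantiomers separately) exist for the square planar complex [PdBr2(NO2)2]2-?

2

In a square planar complex each vertex has one trans partner and two cis neighbours.
Working through the distinct placements yields 2 geometric isomers: Br cis; Br trans.
Each arrangement has an internal mirror plane or centre of symmetry, so none is chiral.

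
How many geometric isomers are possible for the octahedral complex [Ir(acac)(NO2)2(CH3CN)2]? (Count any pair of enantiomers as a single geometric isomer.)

Each acac is bidentate and must span two cis positions.
The distinct arrangements are (3 in all): NO2 cis, CH3CN trans; NO2 cis, CH3CN cis (chiral); NO2 trans, CH3CN cis.

3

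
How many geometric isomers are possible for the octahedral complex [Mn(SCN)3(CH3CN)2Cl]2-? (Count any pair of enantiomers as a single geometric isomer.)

The six octahedral sites form three mutually perpendicular trans pairs.
There are 3 geometric isomers: SCN mer, CH3CN trans; SCN mer, CH3CN cis; SCN fac, CH3CN cis.

3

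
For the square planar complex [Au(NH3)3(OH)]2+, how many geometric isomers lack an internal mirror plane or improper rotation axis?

In a square planar complex each vertex has one trans partner and two cis neighbours.
Only one geometric arrangement is possible.

0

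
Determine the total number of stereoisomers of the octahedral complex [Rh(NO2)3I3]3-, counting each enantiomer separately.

2

Systematic placement gives 2 geometric isomers: NO2 mer; NO2 fac.
Each arrangement has an internal mirror plane or centre of symmetry, so none is chiral.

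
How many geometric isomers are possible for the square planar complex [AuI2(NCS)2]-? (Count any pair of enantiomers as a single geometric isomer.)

A square has two trans pairs of vertices; adjacent vertices are cis.
The distinct arrangements are (2 in all): I cis; I trans.

2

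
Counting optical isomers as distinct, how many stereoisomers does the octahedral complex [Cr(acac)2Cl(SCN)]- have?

3

The six octahedral sites form three mutually perpendicular trans pairs.
Each acac is bidentate and must span two cis positions.
Working through the distinct placements yields 2 geometric isomers: Cl and SCN mutually trans; Cl and SCN mutually cis (chiral).
One of these lacks any improper symmetry element and so occurs as an enantiomeric pair, giving 2 + 1 = 3 stereoisomers in total.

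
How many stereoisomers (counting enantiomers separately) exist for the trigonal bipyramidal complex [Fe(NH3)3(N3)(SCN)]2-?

A trigonal bipyramid has two axial and three equatorial sites, which are chemically inequivalent.
There are 4 geometric isomers: N3 axial, SCN equatorial; N3 axial, SCN axial; N3 equatorial, SCN equatorial; N3 equatorial, SCN axial.
Each arrangement has an internal mirror plane or centre of symmetry, so none is chiral.

4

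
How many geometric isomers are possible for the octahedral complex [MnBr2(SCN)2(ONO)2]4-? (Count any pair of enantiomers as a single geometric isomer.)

5

An octahedron has six vertices in three trans pairs; every non-trans pair is cis.
Systematic placement gives 5 geometric isomers: Br trans, SCN trans, ONO trans; Br trans, SCN cis, ONO cis; Br cis, SCN trans, ONO cis; Br cis, SCN cis, ONO cis (chiral); Br cis, SCN cis, ONO trans.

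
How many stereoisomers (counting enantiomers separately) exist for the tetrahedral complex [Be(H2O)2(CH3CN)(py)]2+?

All four vertices of a tetrahedron are equivalent and mutually adjacent, so cis/trans isomerism cannot arise.
Only one geometric arrangement is possible.

1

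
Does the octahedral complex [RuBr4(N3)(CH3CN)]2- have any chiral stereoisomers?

An octahedron has six vertices in three trans pairs; every non-trans pair is cis.
Working through the distinct placements yields 2 geometric isomers: N3 and CH3CN mutually trans; N3 and CH3CN mutually cis.
Each arrangement has an internal mirror plane or centre of symmetry, so none is chiral.

no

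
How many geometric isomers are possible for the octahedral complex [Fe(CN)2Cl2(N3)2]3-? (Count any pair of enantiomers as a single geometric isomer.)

5

An octahedron has six vertices in three trans pairs; every non-trans pair is cis.
There are 5 geometric isomers: CN trans, Cl trans, N3 trans; CN trans, Cl cis, N3 cis; CN cis, Cl cis, N3 trans; CN cis, Cl cis, N3 cis (chiral); CN cis, Cl trans, N3 cis.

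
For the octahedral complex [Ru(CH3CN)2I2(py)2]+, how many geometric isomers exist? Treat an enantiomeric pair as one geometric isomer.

The distinct arrangements are (5 in all): CH3CN trans, I trans, py trans; CH3CN trans, I cis, py cis; CH3CN cis, I cis, py trans; CH3CN cis, I cis, py cis (chiral); CH3CN cis, I trans, py cis.

5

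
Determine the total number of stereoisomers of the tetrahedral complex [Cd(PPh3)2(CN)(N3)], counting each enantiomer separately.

In a tetrahedral complex all four positions are equivalent and every pair of ligands is adjacent — there is no cis/trans distinction.
Only one geometric arrangement is possible.

1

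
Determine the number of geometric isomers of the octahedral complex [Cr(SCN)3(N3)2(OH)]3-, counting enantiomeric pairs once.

The six octahedral sites form three mutually perpendicular trans pairs.
Systematic placement gives 3 geometric isomers: SCN mer, N3 trans; SCN mer, N3 cis; SCN fac, N3 cis.

3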